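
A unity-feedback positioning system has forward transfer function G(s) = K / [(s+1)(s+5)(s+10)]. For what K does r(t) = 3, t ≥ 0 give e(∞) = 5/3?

40

System type = 0 (no poles at s=0).
K_p = lim_{s→0} G(s) = K / (1·5·10) = 0.02·K.
e_ss = 3/(1 + K_p) = 5/3 ⇒ 1 + 0.02·K = 1.8 ⇒ K = 40.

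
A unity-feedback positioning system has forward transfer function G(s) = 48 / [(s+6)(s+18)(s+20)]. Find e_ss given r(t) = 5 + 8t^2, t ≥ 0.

System type = 0 (no poles at s=0). Taking each input component in turn:
  • 5: e_ss = 5/(1+K_p) with K_p=1/45 → 225/46.
  • 8t^2: a type-0 system cannot track it, e_ss → ∞.
The unbounded component dominates.

infinity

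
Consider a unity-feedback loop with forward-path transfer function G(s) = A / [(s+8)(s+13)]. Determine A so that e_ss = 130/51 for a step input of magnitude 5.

100

System type = 0 (no poles at s=0).
K_p = lim_{s→0} G(s) = A / (8·13) = (1/104)·A.
e_ss = 5/(1 + K_p) = 130/51 ⇒ 1 + (1/104)·A = 51/26 ⇒ A = 100.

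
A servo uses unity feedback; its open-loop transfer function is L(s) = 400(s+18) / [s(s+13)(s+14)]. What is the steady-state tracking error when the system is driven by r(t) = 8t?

91/450

The open loop has one pole at the origin → type 1 system.
K_v = lim_{s→0} s·L(s) = 400·18 / (13·14) = 3600/91.
e_ss = 8/K_v = 8/(3600/91) = 91/450.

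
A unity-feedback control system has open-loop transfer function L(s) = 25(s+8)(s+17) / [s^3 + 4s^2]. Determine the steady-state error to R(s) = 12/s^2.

Lowest-order denominator term is 4s^2, so the open loop has 2 poles at the origin → type 2 system.
K_v = ∞ for a type-2 system; e_ss to a ramp is zero.

0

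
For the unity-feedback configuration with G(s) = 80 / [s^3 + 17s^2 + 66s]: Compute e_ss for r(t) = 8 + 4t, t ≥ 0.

Factoring s from the denominator leaves a polynomial with constant term 66, so the system is type 1. Treating each term separately:
  • 8: tracked with zero error.
  • 4t: e_ss = 4/K_v with K_v=40/33 → 3.3.
Total e_ss = 3.3.

3.3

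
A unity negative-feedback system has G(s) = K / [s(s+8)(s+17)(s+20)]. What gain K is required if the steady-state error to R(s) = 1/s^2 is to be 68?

40

One free integrator in G(s): this is a type 1 system.
K_v = lim_{s→0} s·G(s) = K / (8·17·20) = (1/2720)·K.
e_ss = 1/K_v = 68 ⇒ K_v = 1/68 ⇒ K = (1/68)/(1/2720) = 40.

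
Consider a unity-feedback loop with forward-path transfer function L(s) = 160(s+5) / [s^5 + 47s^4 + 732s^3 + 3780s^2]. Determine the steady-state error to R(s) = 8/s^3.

37.8

The denominator has no term below 3780s^2 — 2 poles at s=0, type 2.
K_a = lim_{s→0} s^2·L(s) = 160·5 / 3780 = 40/189.
r(t) = 4t^2 gives R(s) = 8/s^3.
e_ss = 8/K_a = 8/(40/189) = 37.8.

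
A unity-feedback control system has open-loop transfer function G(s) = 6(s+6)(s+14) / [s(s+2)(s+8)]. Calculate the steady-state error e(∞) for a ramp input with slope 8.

16/63

System type = 1 (one pole at s=0).
K_v = lim_{s→0} s·G(s) = 6·6·14 / (2·8) = 31.5.
e_ss = 8/K_v = 8/31.5 = 16/63.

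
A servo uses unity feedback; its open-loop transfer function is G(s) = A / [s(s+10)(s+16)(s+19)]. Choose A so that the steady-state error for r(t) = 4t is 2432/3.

15

System type = 1 (one pole at s=0).
K_v = lim_{s→0} s·G(s) = A / (10·16·19) = (1/3040)·A.
e_ss = 4/K_v = 2432/3 ⇒ K_v = 3/608 ⇒ A = (3/608)/(1/3040) = 15.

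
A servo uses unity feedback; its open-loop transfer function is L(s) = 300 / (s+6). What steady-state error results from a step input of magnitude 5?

5/51

The open loop has no poles at the origin → type 0 system.
K_p = lim_{s→0} L(s) = 300 / (6) = 50.
e_ss = 5/(1 + K_p) = 5/51.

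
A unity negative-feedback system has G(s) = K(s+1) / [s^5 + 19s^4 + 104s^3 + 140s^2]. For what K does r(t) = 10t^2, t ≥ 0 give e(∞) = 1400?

2

The denominator has no term below 140s^2 — 2 poles at s=0, type 2.
K_a = lim_{s→0} s^2·G(s) = K·1 / 140 = (1/140)·K.
e_ss = 20/K_a = 1400 ⇒ K_a = 1/70 ⇒ K = (1/70)/(1/140) = 2.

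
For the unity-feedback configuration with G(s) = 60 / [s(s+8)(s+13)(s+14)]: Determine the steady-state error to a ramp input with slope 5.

364/3

The open loop has one pole at the origin → type 1 system.
K_v = lim_{s→0} s·G(s) = 60 / (8·13·14) = 15/364.
e_ss = 5/K_v = 5/(15/364) = 364/3.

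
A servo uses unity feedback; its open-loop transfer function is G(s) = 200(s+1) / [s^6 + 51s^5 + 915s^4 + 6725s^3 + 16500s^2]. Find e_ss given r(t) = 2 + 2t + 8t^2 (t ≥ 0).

1320

Lowest-order denominator term is 16500s^2, so the open loop has 2 poles at the origin → type 2 system. By superposition:
  • 2: tracked with zero error.
  • 2t: tracked with zero error.
  • 8t^2: e_ss = 16/K_a with K_a=2/165 → 1320.
Total e_ss = 1320.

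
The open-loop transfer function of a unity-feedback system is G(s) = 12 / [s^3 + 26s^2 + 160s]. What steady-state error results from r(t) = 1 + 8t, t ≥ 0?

320/3

Lowest-order denominator term is 160s, so the open loop has 1 pole at the origin → type 1 system. Treating each term separately:
  • 1: tracked with zero error.
  • 8t: e_ss = 8/K_v with K_v=0.075 → 320/3.
Total e_ss = 320/3.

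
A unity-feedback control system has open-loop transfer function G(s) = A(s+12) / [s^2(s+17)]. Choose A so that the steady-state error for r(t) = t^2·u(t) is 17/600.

The open loop has two poles at the origin → type 2 system.
K_a = lim_{s→0} s^2·G(s) = A·12 / (17) = (12/17)·A.
e_ss = 2/K_a = 17/600 ⇒ K_a = 1200/17 ⇒ A = (1200/17)/(12/17) = 100.

100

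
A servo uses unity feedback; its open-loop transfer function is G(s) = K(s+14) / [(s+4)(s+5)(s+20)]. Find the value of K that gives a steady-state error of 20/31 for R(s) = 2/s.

60

G(s) has no factors of s in the denominator, so the system is type 0.
K_p = lim_{s→0} G(s) = K·14 / (4·5·20) = 0.035·K.
e_ss = 2/(1 + K_p) = 20/31 ⇒ 1 + 0.035·K = 3.1 ⇒ K = 60.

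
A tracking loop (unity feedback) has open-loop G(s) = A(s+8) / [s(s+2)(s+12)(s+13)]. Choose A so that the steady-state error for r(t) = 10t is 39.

The open loop has one pole at the origin → type 1 system.
K_v = lim_{s→0} s·G(s) = A·8 / (2·12·13) = (1/39)·A.
e_ss = 10/K_v = 39 ⇒ K_v = 10/39 ⇒ A = (10/39)/(1/39) = 10.

10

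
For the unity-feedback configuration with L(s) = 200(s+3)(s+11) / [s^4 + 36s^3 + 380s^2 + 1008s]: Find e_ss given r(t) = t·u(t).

42/275

Lowest-order denominator term is 1008s, so the open loop has 1 pole at the origin → type 1 system.
K_v = lim_{s→0} s·L(s) = 200·3·11 / 1008 = 275/42.
e_ss = 1/K_v = 1/(275/42) = 42/275.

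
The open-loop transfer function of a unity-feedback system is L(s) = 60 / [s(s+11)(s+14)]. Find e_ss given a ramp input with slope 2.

77/15

The open loop has one pole at the origin → type 1 system.
K_v = lim_{s→0} s·L(s) = 60 / (11·14) = 30/77.
e_ss = 2/K_v = 2/(30/77) = 77/15.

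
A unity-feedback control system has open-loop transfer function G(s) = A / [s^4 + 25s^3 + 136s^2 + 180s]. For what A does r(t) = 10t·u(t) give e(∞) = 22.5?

Factoring s from the denominator leaves a polynomial with constant term 180, so the system is type 1.
K_v = lim_{s→0} s·G(s) = A / 180 = (1/180)·A.
e_ss = 10/K_v = 22.5 ⇒ K_v = 4/9 ⇒ A = (4/9)/(1/180) = 80.

80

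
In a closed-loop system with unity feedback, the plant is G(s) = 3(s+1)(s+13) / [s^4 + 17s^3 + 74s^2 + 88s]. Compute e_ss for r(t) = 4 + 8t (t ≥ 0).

Lowest-order denominator term is 88s, so the open loop has 1 pole at the origin → type 1 system. Taking each input component in turn:
  • 4: tracked with zero error.
  • 8t: e_ss = 8/K_v with K_v=39/88 → 704/39.
Total e_ss = 704/39.

704/39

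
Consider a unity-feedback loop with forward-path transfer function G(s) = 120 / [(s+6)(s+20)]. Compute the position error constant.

1

No free integrators in G(s): this is a type 0 system.
K_p = lim_{s→0} G(s) = 120 / (6·20) = 1.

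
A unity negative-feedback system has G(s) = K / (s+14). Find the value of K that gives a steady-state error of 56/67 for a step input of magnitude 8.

120

System type = 0 (no poles at s=0).
K_p = lim_{s→0} G(s) = K / (14) = (1/14)·K.
e_ss = 8/(1 + K_p) = 56/67 ⇒ 1 + (1/14)·K = 67/7 ⇒ K = 120.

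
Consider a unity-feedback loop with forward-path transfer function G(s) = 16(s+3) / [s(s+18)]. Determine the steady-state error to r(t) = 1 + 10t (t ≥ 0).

3.75

One free integrator in G(s): this is a type 1 system. Taking each input component in turn:
  • 1: tracked with zero error.
  • 10t: e_ss = 10/K_v with K_v=8/3 → 3.75.
Total e_ss = 3.75.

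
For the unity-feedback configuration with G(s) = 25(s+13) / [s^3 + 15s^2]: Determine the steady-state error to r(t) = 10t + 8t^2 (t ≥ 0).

48/65

Factoring s^2 from the denominator leaves a polynomial with constant term 15, so the system is type 2. By superposition:
  • 10t: tracked with zero error.
  • 8t^2: e_ss = 16/K_a with K_a=65/3 → 48/65.
Total e_ss = 48/65.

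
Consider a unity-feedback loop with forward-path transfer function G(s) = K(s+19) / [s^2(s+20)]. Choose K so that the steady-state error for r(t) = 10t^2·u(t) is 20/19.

System type = 2 (two poles at s=0).
K_a = lim_{s→0} s^2·G(s) = K·19 / (20) = 0.95·K.
e_ss = 20/K_a = 20/19 ⇒ K_a = 19 ⇒ K = 19/0.95 = 20.

20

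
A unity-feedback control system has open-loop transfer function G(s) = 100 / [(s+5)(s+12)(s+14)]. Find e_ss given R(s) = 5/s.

210/47

No free integrators in G(s): this is a type 0 system.
K_p = lim_{s→0} G(s) = 100 / (5·12·14) = 5/42.
e_ss = 5/(1 + K_p) = 5/(47/42) = 210/47.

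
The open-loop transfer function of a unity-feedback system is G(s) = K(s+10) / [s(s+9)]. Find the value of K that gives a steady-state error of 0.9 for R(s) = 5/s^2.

System type = 1 (one pole at s=0).
K_v = lim_{s→0} s·G(s) = K·10 / (9) = (10/9)·K.
e_ss = 5/K_v = 0.9 ⇒ K_v = 50/9 ⇒ K = (50/9)/(10/9) = 5.

5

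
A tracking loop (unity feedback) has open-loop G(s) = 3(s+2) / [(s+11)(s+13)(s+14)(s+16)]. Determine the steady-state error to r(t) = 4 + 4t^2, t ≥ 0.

System type = 0 (no poles at s=0). Treating each term separately:
  • 4: e_ss = 4/(1+K_p) with K_p=3/16016 → 64064/16019.
  • 4t^2: a type-0 system cannot track it, e_ss → ∞.
The unbounded component dominates.

infinity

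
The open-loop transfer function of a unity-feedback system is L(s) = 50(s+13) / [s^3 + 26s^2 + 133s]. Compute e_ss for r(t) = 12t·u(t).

The denominator has no term below 133s — 1 pole at s=0, type 1.
K_v = lim_{s→0} s·L(s) = 50·13 / 133 = 650/133.
e_ss = 12/K_v = 12/(650/133) = 798/325.

798/325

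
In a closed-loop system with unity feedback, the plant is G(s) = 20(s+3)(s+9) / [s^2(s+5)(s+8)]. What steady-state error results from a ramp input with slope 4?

0

System type = 2 (two poles at s=0).
K_v = ∞ for a type-2 system; e_ss to a ramp is zero.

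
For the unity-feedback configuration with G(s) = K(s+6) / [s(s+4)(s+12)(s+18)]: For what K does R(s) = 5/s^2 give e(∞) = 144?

5

G(s) has one factor of s in the denominator, so the system is type 1.
K_v = lim_{s→0} s·G(s) = K·6 / (4·12·18) = (1/144)·K.
e_ss = 5/K_v = 144 ⇒ K_v = 5/144 ⇒ K = (5/144)/(1/144) = 5.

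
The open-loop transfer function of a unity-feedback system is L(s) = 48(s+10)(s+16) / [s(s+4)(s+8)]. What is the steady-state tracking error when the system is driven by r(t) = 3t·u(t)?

L(s) has one factor of s in the denominator, so the system is type 1.
K_v = lim_{s→0} s·L(s) = 48·10·16 / (4·8) = 240.
e_ss = 3/K_v = 3/240 = 0.0125.

0.0125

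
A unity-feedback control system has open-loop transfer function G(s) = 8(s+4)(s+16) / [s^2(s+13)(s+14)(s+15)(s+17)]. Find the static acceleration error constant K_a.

256/23205

System type = 2 (two poles at s=0).
K_a = lim_{s→0} s^2·G(s) = 8·4·16 / (13·14·15·17) = 256/23205.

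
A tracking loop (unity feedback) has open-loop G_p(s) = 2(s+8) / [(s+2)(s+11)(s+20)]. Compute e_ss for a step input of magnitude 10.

550/57

G_p(s) has no factors of s in the denominator, so the system is type 0.
K_p = lim_{s→0} G_p(s) = 2·8 / (2·11·20) = 2/55.
e_ss = 10/(1 + K_p) = 10/(57/55) = 550/57.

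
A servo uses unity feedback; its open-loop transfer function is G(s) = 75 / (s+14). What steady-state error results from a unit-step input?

G(s) has no factors of s in the denominator, so the system is type 0.
K_p = lim_{s→0} G(s) = 75 / (14) = 75/14.
e_ss = 1/(1 + K_p) = 1/(89/14) = 14/89.

14/89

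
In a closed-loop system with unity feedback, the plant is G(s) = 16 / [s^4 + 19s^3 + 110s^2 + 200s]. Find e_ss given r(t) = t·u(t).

Factoring s from the denominator leaves a polynomial with constant term 200, so the system is type 1.
K_v = lim_{s→0} s·G(s) = 16 / 200 = 0.08.
e_ss = 1/K_v = 1/0.08 = 12.5.

12.5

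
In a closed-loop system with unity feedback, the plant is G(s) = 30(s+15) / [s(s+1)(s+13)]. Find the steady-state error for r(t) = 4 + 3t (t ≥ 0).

One free integrator in G(s): this is a type 1 system. By superposition:
  • 4: tracked with zero error.
  • 3t: e_ss = 3/K_v with K_v=450/13 → 13/150.
Total e_ss = 13/150.

13/150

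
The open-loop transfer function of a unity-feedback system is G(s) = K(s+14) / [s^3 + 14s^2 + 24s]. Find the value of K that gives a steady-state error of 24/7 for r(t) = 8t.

Factoring s from the denominator leaves a polynomial with constant term 24, so the system is type 1.
K_v = lim_{s→0} s·G(s) = K·14 / 24 = (7/12)·K.
e_ss = 8/K_v = 24/7 ⇒ K_v = 7/3 ⇒ K = (7/3)/(7/12) = 4.

4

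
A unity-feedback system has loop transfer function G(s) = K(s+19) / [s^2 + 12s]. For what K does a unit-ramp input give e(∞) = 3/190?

40

Factoring s from the denominator leaves a polynomial with constant term 12, so the system is type 1.
K_v = lim_{s→0} s·G(s) = K·19 / 12 = (19/12)·K.
e_ss = 1/K_v = 3/190 ⇒ K_v = 190/3 ⇒ K = (190/3)/(19/12) = 40.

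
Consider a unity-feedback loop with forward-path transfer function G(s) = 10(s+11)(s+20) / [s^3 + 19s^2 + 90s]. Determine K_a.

Factoring s from the denominator leaves a polynomial with constant term 90, so the system is type 1.
K_a = lim_{s→0} s^2·G(s) = 0 (the extra factor of s kills the finite limit).

0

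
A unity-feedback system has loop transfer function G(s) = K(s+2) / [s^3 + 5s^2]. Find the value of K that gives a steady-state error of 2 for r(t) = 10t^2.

25

Lowest-order denominator term is 5s^2, so the open loop has 2 poles at the origin → type 2 system.
K_a = lim_{s→0} s^2·G(s) = K·2 / 5 = 0.4·K.
e_ss = 20/K_a = 2 ⇒ K_a = 10 ⇒ K = 10/0.4 = 25.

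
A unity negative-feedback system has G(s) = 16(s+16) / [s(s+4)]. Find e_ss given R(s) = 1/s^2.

1/64

One free integrator in G(s): this is a type 1 system.
K_v = lim_{s→0} s·G(s) = 16·16 / (4) = 64.
e_ss = 1/K_v = 1/64.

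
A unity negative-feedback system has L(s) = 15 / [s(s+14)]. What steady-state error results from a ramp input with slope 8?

The open loop has one pole at the origin → type 1 system.
K_v = lim_{s→0} s·L(s) = 15 / (14) = 15/14.
e_ss = 8/K_v = 8/(15/14) = 112/15.

112/15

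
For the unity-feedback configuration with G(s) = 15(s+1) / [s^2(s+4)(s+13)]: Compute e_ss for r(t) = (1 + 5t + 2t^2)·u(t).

208/15

Two free integrators in G(s): this is a type 2 system. By superposition:
  • 1: tracked with zero error.
  • 5t: tracked with zero error.
  • 2t^2: e_ss = 4/K_a with K_a=15/52 → 208/15.
Total e_ss = 208/15.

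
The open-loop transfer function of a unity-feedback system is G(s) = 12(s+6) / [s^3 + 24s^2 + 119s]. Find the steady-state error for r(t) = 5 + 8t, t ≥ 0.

119/9

The denominator has no term below 119s — 1 pole at s=0, type 1. Treating each term separately:
  • 5: tracked with zero error.
  • 8t: e_ss = 8/K_v with K_v=72/119 → 119/9.
Total e_ss = 119/9.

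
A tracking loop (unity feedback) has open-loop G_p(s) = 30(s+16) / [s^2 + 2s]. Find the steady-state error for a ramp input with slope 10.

1/24

Lowest-order denominator term is 2s, so the open loop has 1 pole at the origin → type 1 system.
K_v = lim_{s→0} s·G_p(s) = 30·16 / 2 = 240.
e_ss = 10/K_v = 10/240 = 1/24.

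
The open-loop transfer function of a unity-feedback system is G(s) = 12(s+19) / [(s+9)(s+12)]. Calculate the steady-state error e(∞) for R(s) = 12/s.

27/7

System type = 0 (no poles at s=0).
K_p = lim_{s→0} G(s) = 12·19 / (9·12) = 19/9.
e_ss = 12/(1 + K_p) = 12/(28/9) = 27/7.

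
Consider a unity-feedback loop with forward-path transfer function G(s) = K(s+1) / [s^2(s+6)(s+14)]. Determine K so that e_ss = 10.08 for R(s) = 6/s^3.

Two free integrators in G(s): this is a type 2 system.
K_a = lim_{s→0} s^2·G(s) = K·1 / (6·14) = (1/84)·K.
e_ss = 6/K_a = 10.08 ⇒ K_a = 25/42 ⇒ K = (25/42)/(1/84) = 50.

50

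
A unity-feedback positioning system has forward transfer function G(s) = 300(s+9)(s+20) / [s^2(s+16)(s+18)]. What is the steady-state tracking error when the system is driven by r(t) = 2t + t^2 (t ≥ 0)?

G(s) has two factors of s in the denominator, so the system is type 2. By superposition:
  • 2t: tracked with zero error.
  • t^2: e_ss = 2/K_a with K_a=187.5 → 4/375.
Total e_ss = 4/375.

4/375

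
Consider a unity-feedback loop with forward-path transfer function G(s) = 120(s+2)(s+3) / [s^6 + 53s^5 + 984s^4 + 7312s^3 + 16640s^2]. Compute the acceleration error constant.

Lowest-order denominator term is 16640s^2, so the open loop has 2 poles at the origin → type 2 system.
K_a = lim_{s→0} s^2·G(s) = 120·2·3 / 16640 = 9/208.

9/208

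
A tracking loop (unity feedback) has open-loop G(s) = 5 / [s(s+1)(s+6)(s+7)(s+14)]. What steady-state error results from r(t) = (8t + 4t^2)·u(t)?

infinity

System type = 1 (one pole at s=0). Taking each input component in turn:
  • 8t: e_ss = 8/K_v with K_v=5/588 → 940.8.
  • 4t^2: a type-1 system cannot track it, e_ss → ∞.
The unbounded component dominates.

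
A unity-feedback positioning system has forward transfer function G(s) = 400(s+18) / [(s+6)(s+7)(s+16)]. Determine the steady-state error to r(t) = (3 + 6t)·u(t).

infinity

G(s) has no factors of s in the denominator, so the system is type 0. Treating each term separately:
  • 3: e_ss = 3/(1+K_p) with K_p=75/7 → 21/82.
  • 6t: a type-0 system cannot track it, e_ss → ∞.
The unbounded component dominates.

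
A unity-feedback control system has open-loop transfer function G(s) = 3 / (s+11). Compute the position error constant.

3/11

System type = 0 (no poles at s=0).
K_p = lim_{s→0} G(s) = 3 / (11) = 3/11.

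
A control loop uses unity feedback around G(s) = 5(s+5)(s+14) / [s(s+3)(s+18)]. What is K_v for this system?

175/27

One free integrator in G(s): this is a type 1 system.
K_v = lim_{s→0} s·G(s) = 5·5·14 / (3·18) = 175/27.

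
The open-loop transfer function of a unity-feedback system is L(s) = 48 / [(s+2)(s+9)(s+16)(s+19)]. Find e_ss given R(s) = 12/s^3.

No free integrators in L(s): this is a type 0 system.
K_a = lim_{s→0} s^2·L(s) = 0; the steady-state error to this parabolic input grows without bound.

infinity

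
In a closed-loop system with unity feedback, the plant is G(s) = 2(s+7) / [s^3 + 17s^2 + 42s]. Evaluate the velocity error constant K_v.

Lowest-order denominator term is 42s, so the open loop has 1 pole at the origin → type 1 system.
K_v = lim_{s→0} s·G(s) = 2·7 / 42 = 1/3.

1/3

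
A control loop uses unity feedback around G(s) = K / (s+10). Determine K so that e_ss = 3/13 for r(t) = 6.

G(s) has no factors of s in the denominator, so the system is type 0.
K_p = lim_{s→0} G(s) = K / (10) = 0.1·K.
e_ss = 6/(1 + K_p) = 3/13 ⇒ 1 + 0.1·K = 26 ⇒ K = 250.

250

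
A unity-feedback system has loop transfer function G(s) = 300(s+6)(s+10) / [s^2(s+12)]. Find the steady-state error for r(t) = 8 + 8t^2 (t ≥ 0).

The open loop has two poles at the origin → type 2 system. Treating each term separately:
  • 8: tracked with zero error.
  • 8t^2: e_ss = 16/K_a with K_a=1500 → 4/375.
Total e_ss = 4/375.

4/375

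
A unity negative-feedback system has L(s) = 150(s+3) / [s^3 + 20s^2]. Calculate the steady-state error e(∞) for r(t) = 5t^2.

4/9

The denominator has no term below 20s^2 — 2 poles at s=0, type 2.
K_a = lim_{s→0} s^2·L(s) = 150·3 / 20 = 22.5.
r(t) = 5t^2 gives R(s) = 10/s^3.
e_ss = 10/K_a = 10/22.5 = 4/9.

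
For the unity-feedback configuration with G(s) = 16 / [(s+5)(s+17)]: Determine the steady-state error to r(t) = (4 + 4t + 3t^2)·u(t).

infinity

G(s) has no factors of s in the denominator, so the system is type 0. Taking each input component in turn:
  • 4: e_ss = 4/(1+K_p) with K_p=16/85 → 340/101.
  • 4t: a type-0 system cannot track it, e_ss → ∞.
  • 3t^2: a type-0 system cannot track it, e_ss → ∞.
The unbounded component dominates.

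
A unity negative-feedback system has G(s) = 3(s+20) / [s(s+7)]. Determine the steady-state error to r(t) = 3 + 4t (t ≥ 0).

One free integrator in G(s): this is a type 1 system. By superposition:
  • 3: tracked with zero error.
  • 4t: e_ss = 4/K_v with K_v=60/7 → 7/15.
Total e_ss = 7/15.

7/15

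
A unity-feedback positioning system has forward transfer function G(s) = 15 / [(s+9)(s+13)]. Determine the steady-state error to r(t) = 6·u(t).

The open loop has no poles at the origin → type 0 system.
K_p = lim_{s→0} G(s) = 15 / (9·13) = 5/39.
e_ss = 6/(1 + K_p) = 6/(44/39) = 117/22.

117/22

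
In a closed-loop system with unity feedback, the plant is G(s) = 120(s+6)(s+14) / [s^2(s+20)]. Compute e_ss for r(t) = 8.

0

The open loop has two poles at the origin → type 2 system.
K_p = ∞ for a type-2 system; e_ss to a step is zero.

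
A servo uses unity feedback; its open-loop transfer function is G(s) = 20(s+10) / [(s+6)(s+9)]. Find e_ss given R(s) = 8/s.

216/127

The open loop has no poles at the origin → type 0 system.
K_p = lim_{s→0} G(s) = 20·10 / (6·9) = 100/27.
e_ss = 8/(1 + K_p) = 8/(127/27) = 216/127.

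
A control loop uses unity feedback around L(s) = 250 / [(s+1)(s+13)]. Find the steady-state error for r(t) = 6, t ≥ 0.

78/263

The open loop has no poles at the origin → type 0 system.
K_p = lim_{s→0} L(s) = 250 / (1·13) = 250/13.
e_ss = 6/(1 + K_p) = 6/(263/13) = 78/263.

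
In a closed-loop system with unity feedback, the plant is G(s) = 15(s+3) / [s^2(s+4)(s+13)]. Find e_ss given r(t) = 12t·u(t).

System type = 2 (two poles at s=0).
K_v = ∞ for a type-2 system; e_ss to a ramp is zero.

0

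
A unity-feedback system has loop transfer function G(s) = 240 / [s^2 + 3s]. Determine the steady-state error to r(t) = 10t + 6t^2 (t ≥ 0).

infinity

Factoring s from the denominator leaves a polynomial with constant term 3, so the system is type 1. Treating each term separately:
  • 10t: e_ss = 10/K_v with K_v=80 → 0.125.
  • 6t^2: a type-1 system cannot track it, e_ss → ∞.
The unbounded component dominates.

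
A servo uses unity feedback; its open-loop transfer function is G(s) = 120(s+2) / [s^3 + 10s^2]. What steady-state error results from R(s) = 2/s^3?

The denominator has no term below 10s^2 — 2 poles at s=0, type 2.
K_a = lim_{s→0} s^2·G(s) = 120·2 / 10 = 24.
r(t) = t^2 gives R(s) = 2/s^3.
e_ss = 2/K_a = 2/24 = 1/12.

1/12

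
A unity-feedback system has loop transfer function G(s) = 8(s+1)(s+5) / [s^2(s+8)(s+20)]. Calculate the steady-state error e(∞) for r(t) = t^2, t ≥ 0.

8

Two free integrators in G(s): this is a type 2 system.
K_a = lim_{s→0} s^2·G(s) = 8·1·5 / (8·20) = 0.25.
r(t) = t^2 gives R(s) = 2/s^3.
e_ss = 2/K_a = 2/0.25 = 8.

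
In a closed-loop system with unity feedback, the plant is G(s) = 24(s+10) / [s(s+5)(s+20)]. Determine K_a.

0

One free integrator in G(s): this is a type 1 system.
K_a = lim_{s→0} s^2·G(s) = 0 (the extra factor of s kills the finite limit).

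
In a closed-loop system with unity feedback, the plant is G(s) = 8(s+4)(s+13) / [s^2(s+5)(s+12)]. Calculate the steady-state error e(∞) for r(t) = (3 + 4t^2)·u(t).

System type = 2 (two poles at s=0). Taking each input component in turn:
  • 3: tracked with zero error.
  • 4t^2: e_ss = 8/K_a with K_a=104/15 → 15/13.
Total e_ss = 15/13.

15/13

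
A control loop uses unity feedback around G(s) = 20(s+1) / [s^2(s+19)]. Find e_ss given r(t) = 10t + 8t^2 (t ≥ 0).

15.2

Two free integrators in G(s): this is a type 2 system. Treating each term separately:
  • 10t: tracked with zero error.
  • 8t^2: e_ss = 16/K_a with K_a=20/19 → 15.2.
Total e_ss = 15.2.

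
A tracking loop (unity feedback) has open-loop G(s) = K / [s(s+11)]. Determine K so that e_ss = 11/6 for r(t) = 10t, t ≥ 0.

60

The open loop has one pole at the origin → type 1 system.
K_v = lim_{s→0} s·G(s) = K / (11) = (1/11)·K.
e_ss = 10/K_v = 11/6 ⇒ K_v = 60/11 ⇒ K = (60/11)/(1/11) = 60.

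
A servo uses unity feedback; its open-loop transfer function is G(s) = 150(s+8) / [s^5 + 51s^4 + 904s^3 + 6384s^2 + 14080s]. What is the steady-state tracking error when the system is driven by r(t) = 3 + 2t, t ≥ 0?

352/15

Lowest-order denominator term is 14080s, so the open loop has 1 pole at the origin → type 1 system. Taking each input component in turn:
  • 3: tracked with zero error.
  • 2t: e_ss = 2/K_v with K_v=15/176 → 352/15.
Total e_ss = 352/15.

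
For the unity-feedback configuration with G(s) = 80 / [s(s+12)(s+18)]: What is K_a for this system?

0

The open loop has one pole at the origin → type 1 system.
K_a = lim_{s→0} s^2·G(s) = 0 (the extra factor of s kills the finite limit).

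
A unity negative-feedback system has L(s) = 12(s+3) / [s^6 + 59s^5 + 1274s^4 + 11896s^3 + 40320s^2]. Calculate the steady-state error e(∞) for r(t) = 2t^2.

The denominator has no term below 40320s^2 — 2 poles at s=0, type 2.
K_a = lim_{s→0} s^2·L(s) = 12·3 / 40320 = 1/1120.
r(t) = 2t^2 gives R(s) = 4/s^3.
e_ss = 4/K_a = 4/(1/1120) = 4480.

4480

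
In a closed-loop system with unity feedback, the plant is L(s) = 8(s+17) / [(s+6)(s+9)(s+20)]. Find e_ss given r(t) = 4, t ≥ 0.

135/38

The open loop has no poles at the origin → type 0 system.
K_p = lim_{s→0} L(s) = 8·17 / (6·9·20) = 17/135.
e_ss = 4/(1 + K_p) = 4/(152/135) = 135/38.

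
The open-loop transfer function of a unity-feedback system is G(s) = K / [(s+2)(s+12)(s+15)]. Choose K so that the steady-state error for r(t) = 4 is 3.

No free integrators in G(s): this is a type 0 system.
K_p = lim_{s→0} G(s) = K / (2·12·15) = (1/360)·K.
e_ss = 4/(1 + K_p) = 3 ⇒ 1 + (1/360)·K = 4/3 ⇒ K = 120.

120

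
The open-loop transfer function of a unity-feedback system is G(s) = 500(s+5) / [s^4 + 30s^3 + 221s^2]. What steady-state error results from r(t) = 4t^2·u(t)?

0.7072

Factoring s^2 from the denominator leaves a polynomial with constant term 221, so the system is type 2.
K_a = lim_{s→0} s^2·G(s) = 500·5 / 221 = 2500/221.
r(t) = 4t^2 gives R(s) = 8/s^3.
e_ss = 8/K_a = 8/(2500/221) = 0.7072.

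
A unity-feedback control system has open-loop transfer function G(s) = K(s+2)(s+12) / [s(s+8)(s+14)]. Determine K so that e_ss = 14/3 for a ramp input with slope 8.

G(s) has one factor of s in the denominator, so the system is type 1.
K_v = lim_{s→0} s·G(s) = K·2·12 / (8·14) = (3/14)·K.
e_ss = 8/K_v = 14/3 ⇒ K_v = 12/7 ⇒ K = (12/7)/(3/14) = 8.

8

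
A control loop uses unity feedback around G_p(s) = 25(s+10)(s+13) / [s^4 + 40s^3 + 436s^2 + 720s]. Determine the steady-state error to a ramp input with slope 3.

The denominator has no term below 720s — 1 pole at s=0, type 1.
K_v = lim_{s→0} s·G_p(s) = 25·10·13 / 720 = 325/72.
e_ss = 3/K_v = 3/(325/72) = 216/325.

216/325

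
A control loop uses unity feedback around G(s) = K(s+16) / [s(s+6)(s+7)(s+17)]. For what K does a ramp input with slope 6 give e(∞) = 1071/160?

One free integrator in G(s): this is a type 1 system.
K_v = lim_{s→0} s·G(s) = K·16 / (6·7·17) = (8/357)·K.
e_ss = 6/K_v = 1071/160 ⇒ K_v = 320/357 ⇒ K = (320/357)/(8/357) = 40.

40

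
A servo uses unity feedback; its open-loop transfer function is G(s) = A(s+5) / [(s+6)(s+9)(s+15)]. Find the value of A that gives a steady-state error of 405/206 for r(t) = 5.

System type = 0 (no poles at s=0).
K_p = lim_{s→0} G(s) = A·5 / (6·9·15) = (1/162)·A.
e_ss = 5/(1 + K_p) = 405/206 ⇒ 1 + (1/162)·A = 206/81 ⇒ A = 250.

250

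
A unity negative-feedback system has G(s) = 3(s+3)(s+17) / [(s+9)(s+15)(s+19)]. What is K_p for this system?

17/285

No free integrators in G(s): this is a type 0 system.
K_p = lim_{s→0} G(s) = 3·3·17 / (9·15·19) = 17/285.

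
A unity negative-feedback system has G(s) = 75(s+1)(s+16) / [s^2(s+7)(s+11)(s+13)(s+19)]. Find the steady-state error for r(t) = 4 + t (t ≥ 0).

Two free integrators in G(s): this is a type 2 system. Treating each term separately:
  • 4: tracked with zero error.
  • t: tracked with zero error.
Total e_ss = 0.

0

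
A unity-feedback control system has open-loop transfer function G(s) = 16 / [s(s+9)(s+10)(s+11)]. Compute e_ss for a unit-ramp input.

61.875

G(s) has one factor of s in the denominator, so the system is type 1.
K_v = lim_{s→0} s·G(s) = 16 / (9·10·11) = 8/495.
e_ss = 1/K_v = 1/(8/495) = 61.875.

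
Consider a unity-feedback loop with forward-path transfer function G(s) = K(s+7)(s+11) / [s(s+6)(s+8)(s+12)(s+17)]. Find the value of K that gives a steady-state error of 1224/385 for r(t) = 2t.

80

The open loop has one pole at the origin → type 1 system.
K_v = lim_{s→0} s·G(s) = K·7·11 / (6·8·12·17) = (77/9792)·K.
e_ss = 2/K_v = 1224/385 ⇒ K_v = 385/612 ⇒ K = (385/612)/(77/9792) = 80.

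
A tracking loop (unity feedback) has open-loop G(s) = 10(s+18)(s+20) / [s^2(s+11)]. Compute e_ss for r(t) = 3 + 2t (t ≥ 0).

Two free integrators in G(s): this is a type 2 system. Taking each input component in turn:
  • 3: tracked with zero error.
  • 2t: tracked with zero error.
Total e_ss = 0.

0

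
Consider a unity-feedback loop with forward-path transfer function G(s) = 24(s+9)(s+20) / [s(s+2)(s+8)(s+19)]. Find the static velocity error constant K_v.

System type = 1 (one pole at s=0).
K_v = lim_{s→0} s·G(s) = 24·9·20 / (2·8·19) = 270/19.

270/19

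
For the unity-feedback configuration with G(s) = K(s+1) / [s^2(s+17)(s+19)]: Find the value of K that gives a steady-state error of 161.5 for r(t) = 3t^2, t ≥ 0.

Two free integrators in G(s): this is a type 2 system.
K_a = lim_{s→0} s^2·G(s) = K·1 / (17·19) = (1/323)·K.
e_ss = 6/K_a = 161.5 ⇒ K_a = 12/323 ⇒ K = (12/323)/(1/323) = 12.

12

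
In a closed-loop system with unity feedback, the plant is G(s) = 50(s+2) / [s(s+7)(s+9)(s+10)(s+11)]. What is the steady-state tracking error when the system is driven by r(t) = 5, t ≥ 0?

0

G(s) has one factor of s in the denominator, so the system is type 1.
A type-1 system has K_p = ∞, so it tracks a step input with zero steady-state error.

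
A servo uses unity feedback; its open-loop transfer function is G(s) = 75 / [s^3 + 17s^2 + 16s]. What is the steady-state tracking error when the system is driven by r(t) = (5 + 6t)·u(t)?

1.28

The denominator has no term below 16s — 1 pole at s=0, type 1. Taking each input component in turn:
  • 5: tracked with zero error.
  • 6t: e_ss = 6/K_v with K_v=4.6875 → 1.28.
Total e_ss = 1.28.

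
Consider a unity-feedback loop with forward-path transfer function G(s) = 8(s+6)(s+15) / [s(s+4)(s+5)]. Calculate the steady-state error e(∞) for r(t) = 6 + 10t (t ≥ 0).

The open loop has one pole at the origin → type 1 system. Taking each input component in turn:
  • 6: tracked with zero error.
  • 10t: e_ss = 10/K_v with K_v=36 → 5/18.
Total e_ss = 5/18.

5/18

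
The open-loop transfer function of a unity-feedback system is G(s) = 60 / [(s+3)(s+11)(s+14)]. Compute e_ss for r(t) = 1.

The open loop has no poles at the origin → type 0 system.
K_p = lim_{s→0} G(s) = 60 / (3·11·14) = 10/77.
e_ss = 1/(1 + K_p) = 1/(87/77) = 77/87.

77/87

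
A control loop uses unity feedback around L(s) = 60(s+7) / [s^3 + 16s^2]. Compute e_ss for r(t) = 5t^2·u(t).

8/21

The denominator has no term below 16s^2 — 2 poles at s=0, type 2.
K_a = lim_{s→0} s^2·L(s) = 60·7 / 16 = 26.25.
r(t) = 5t^2 gives R(s) = 10/s^3.
e_ss = 10/K_a = 10/26.25 = 8/21.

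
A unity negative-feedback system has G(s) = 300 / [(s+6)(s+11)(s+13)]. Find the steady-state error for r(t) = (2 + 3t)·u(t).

infinity

System type = 0 (no poles at s=0). Treating each term separately:
  • 2: e_ss = 2/(1+K_p) with K_p=50/143 → 286/193.
  • 3t: a type-0 system cannot track it, e_ss → ∞.
The unbounded component dominates.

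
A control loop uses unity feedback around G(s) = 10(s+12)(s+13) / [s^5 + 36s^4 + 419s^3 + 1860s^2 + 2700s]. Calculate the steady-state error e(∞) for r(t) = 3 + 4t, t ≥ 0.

Lowest-order denominator term is 2700s, so the open loop has 1 pole at the origin → type 1 system. Taking each input component in turn:
  • 3: tracked with zero error.
  • 4t: e_ss = 4/K_v with K_v=26/45 → 90/13.
Total e_ss = 90/13.

90/13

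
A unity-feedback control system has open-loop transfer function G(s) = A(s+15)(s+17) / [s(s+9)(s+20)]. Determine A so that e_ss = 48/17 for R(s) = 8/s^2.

One free integrator in G(s): this is a type 1 system.
K_v = lim_{s→0} s·G(s) = A·15·17 / (9·20) = (17/12)·A.
e_ss = 8/K_v = 48/17 ⇒ K_v = 17/6 ⇒ A = (17/6)/(17/12) = 2.

2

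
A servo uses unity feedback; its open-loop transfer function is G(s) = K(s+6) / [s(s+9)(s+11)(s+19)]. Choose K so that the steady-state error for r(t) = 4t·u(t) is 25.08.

System type = 1 (one pole at s=0).
K_v = lim_{s→0} s·G(s) = K·6 / (9·11·19) = (2/627)·K.
e_ss = 4/K_v = 25.08 ⇒ K_v = 100/627 ⇒ K = (100/627)/(2/627) = 50.

50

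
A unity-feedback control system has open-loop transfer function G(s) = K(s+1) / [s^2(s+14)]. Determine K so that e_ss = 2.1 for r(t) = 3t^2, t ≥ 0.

The open loop has two poles at the origin → type 2 system.
K_a = lim_{s→0} s^2·G(s) = K·1 / (14) = (1/14)·K.
e_ss = 6/K_a = 2.1 ⇒ K_a = 20/7 ⇒ K = (20/7)/(1/14) = 40.

40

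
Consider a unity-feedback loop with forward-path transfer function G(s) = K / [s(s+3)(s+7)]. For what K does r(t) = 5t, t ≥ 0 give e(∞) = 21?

5

The open loop has one pole at the origin → type 1 system.
K_v = lim_{s→0} s·G(s) = K / (3·7) = (1/21)·K.
e_ss = 5/K_v = 21 ⇒ K_v = 5/21 ⇒ K = (5/21)/(1/21) = 5.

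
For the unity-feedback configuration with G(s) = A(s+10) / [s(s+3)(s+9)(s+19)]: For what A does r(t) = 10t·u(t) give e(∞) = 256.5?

One free integrator in G(s): this is a type 1 system.
K_v = lim_{s→0} s·G(s) = A·10 / (3·9·19) = (10/513)·A.
e_ss = 10/K_v = 256.5 ⇒ K_v = 20/513 ⇒ A = (20/513)/(10/513) = 2.

2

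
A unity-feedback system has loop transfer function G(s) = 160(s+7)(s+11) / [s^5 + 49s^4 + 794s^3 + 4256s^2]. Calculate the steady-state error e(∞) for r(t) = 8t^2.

304/55

Lowest-order denominator term is 4256s^2, so the open loop has 2 poles at the origin → type 2 system.
K_a = lim_{s→0} s^2·G(s) = 160·7·11 / 4256 = 55/19.
r(t) = 8t^2 gives R(s) = 16/s^3.
e_ss = 16/K_a = 16/(55/19) = 304/55.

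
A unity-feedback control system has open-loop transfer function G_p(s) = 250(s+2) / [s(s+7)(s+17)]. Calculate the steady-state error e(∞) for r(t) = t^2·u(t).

System type = 1 (one pole at s=0).
For a type-1 system K_a = 0, so e_ss to a parabolic input is unbounded.

infinity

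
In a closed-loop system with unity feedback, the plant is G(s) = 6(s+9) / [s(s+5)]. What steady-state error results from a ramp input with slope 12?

10/9

G(s) has one factor of s in the denominator, so the system is type 1.
K_v = lim_{s→0} s·G(s) = 6·9 / (5) = 10.8.
e_ss = 12/K_v = 12/10.8 = 10/9.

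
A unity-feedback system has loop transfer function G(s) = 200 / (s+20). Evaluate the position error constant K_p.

10

The open loop has no poles at the origin → type 0 system.
K_p = lim_{s→0} G(s) = 200 / (20) = 10.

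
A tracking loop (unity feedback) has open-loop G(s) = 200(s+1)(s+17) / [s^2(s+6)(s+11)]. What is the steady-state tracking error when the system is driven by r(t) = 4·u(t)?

The open loop has two poles at the origin → type 2 system.
A type-2 system has K_p = ∞, so it tracks a step input with zero steady-state error.

0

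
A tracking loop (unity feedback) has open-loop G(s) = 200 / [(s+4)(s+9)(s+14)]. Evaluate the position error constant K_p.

No free integrators in G(s): this is a type 0 system.
K_p = lim_{s→0} G(s) = 200 / (4·9·14) = 25/63.

25/63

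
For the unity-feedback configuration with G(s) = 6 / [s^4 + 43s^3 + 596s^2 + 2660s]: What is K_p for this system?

K_p = lim_{s→0} G(s); with 1 pole at the origin the limit diverges, so K_p = ∞.

infinity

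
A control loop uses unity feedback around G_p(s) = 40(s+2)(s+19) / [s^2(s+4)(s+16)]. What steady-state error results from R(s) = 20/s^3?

16/19

G_p(s) has two factors of s in the denominator, so the system is type 2.
K_a = lim_{s→0} s^2·G_p(s) = 40·2·19 / (4·16) = 23.75.
r(t) = 10t^2 gives R(s) = 20/s^3.
e_ss = 20/K_a = 20/23.75 = 16/19.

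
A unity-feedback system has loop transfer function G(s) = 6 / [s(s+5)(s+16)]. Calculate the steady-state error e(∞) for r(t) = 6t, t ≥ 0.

G(s) has one factor of s in the denominator, so the system is type 1.
K_v = lim_{s→0} s·G(s) = 6 / (5·16) = 0.075.
e_ss = 6/K_v = 6/0.075 = 80.

80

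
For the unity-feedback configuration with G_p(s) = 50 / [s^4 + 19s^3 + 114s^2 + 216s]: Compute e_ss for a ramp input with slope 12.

51.84

The denominator has no term below 216s — 1 pole at s=0, type 1.
K_v = lim_{s→0} s·G_p(s) = 50 / 216 = 25/108.
e_ss = 12/K_v = 12/(25/108) = 51.84.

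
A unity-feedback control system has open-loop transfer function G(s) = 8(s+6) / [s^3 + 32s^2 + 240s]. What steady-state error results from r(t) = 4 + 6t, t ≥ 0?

30

The denominator has no term below 240s — 1 pole at s=0, type 1. By superposition:
  • 4: tracked with zero error.
  • 6t: e_ss = 6/K_v with K_v=0.2 → 30.
Total e_ss = 30.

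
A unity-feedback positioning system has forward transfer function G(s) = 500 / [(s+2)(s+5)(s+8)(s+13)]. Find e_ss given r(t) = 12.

624/77

The open loop has no poles at the origin → type 0 system.
K_p = lim_{s→0} G(s) = 500 / (2·5·8·13) = 25/52.
e_ss = 12/(1 + K_p) = 12/(77/52) = 624/77.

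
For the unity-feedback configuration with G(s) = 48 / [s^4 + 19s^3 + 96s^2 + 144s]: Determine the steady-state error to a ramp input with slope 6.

18

Lowest-order denominator term is 144s, so the open loop has 1 pole at the origin → type 1 system.
K_v = lim_{s→0} s·G(s) = 48 / 144 = 1/3.
e_ss = 6/K_v = 6/(1/3) = 18.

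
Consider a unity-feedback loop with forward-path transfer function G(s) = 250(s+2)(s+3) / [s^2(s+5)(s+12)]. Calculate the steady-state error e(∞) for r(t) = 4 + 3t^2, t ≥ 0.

System type = 2 (two poles at s=0). By superposition:
  • 4: tracked with zero error.
  • 3t^2: e_ss = 6/K_a with K_a=25 → 0.24.
Total e_ss = 0.24.

0.24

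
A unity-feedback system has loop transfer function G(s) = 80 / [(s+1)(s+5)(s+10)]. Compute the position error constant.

1.6

System type = 0 (no poles at s=0).
K_p = lim_{s→0} G(s) = 80 / (1·5·10) = 1.6.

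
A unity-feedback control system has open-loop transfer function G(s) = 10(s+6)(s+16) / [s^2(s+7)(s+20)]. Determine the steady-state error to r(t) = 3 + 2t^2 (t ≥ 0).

7/12

The open loop has two poles at the origin → type 2 system. Taking each input component in turn:
  • 3: tracked with zero error.
  • 2t^2: e_ss = 4/K_a with K_a=48/7 → 7/12.
Total e_ss = 7/12.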